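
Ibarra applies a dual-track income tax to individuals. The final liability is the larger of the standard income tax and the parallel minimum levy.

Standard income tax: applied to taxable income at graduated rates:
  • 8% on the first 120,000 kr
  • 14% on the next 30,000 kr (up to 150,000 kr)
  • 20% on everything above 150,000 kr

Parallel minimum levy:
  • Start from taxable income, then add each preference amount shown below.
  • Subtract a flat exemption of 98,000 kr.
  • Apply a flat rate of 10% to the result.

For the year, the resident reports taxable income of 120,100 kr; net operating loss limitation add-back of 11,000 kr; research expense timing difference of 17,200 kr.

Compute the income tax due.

Standard income tax:
  120,000 kr × 8% = 9,600 kr
  100 kr × 14% = 14 kr
  → 9,614 kr

Parallel minimum levy:
  Adjusted income: 120,100 kr + 11,000 kr + 17,200 kr = 148,300 kr
  Less exemption 98,000 kr → base 50,300 kr
  50,300 kr × 10% = 5,030 kr

9,614 kr > 5,030 kr, so the standard income tax governs.

9,614 kr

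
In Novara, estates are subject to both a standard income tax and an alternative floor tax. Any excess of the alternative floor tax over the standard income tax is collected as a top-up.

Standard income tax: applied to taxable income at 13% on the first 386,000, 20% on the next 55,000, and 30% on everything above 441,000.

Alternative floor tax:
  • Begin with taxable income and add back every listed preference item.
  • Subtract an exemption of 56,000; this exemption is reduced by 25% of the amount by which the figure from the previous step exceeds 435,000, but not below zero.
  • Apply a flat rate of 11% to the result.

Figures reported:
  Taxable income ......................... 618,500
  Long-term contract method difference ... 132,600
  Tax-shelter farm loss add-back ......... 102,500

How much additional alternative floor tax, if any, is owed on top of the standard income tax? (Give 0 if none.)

0

Standard income tax:
  386,000 × 13% = 50,180
  55,000 × 20% = 11,000
  177,500 × 30% = 53,250
  → 114,430

Alternative floor tax:
  Adjusted income: 618,500 + 132,600 + 102,500 = 853,600
  Exemption: 25% × (853,600 − 435,000) = 104,650 ≥ 56,000, so the exemption is fully phased out
  Base: 853,600 − 0 = 853,600
  853,600 × 11% = 93,896

93,896 ≤ 114,430, so no add-on is due.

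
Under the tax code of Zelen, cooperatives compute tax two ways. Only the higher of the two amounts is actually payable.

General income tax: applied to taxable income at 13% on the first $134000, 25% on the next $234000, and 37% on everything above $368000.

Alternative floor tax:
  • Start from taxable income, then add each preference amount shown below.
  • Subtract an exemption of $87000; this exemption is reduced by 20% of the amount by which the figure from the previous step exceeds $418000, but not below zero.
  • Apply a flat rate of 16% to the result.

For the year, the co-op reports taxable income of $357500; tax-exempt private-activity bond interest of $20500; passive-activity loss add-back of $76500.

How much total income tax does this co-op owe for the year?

$73295

Alternative floor tax:
  Adjusted income: $357500 + $20500 + $76500 = $454500
  Exemption: $87000 − 20% × ($454500 − $418000) = $87000 − $7300 = $79700
  Base: $454500 − $79700 = $374800
  $374800 × 16% = $59968

General income tax:
  $134000 × 13% = $17420
  $223500 × 25% = $55875
  → $73295

$73295 > $59968, so the general income tax governs.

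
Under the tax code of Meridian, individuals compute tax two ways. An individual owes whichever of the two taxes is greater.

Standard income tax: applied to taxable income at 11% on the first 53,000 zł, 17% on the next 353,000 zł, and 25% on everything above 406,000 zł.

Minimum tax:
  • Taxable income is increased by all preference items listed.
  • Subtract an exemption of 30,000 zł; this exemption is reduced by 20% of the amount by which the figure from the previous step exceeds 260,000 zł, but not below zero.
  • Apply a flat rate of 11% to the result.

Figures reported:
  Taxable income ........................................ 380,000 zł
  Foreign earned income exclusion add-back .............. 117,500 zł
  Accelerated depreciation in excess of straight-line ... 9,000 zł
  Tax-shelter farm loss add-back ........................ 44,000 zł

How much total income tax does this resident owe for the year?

61,420 zł

Minimum tax:
  Adjusted income: 380,000 zł + 117,500 zł + 9,000 zł + 44,000 zł = 550,500 zł
  Exemption: 20% × (550,500 zł − 260,000 zł) = 58,100 zł ≥ 30,000 zł, so the exemption is fully phased out
  Base: 550,500 zł − 0 zł = 550,500 zł
  550,500 zł × 11% = 60,555 zł

Standard income tax:
  53,000 zł × 11% = 5,830 zł
  327,000 zł × 17% = 55,590 zł
  → 61,420 zł

61,420 zł > 60,555 zł, so the standard income tax governs.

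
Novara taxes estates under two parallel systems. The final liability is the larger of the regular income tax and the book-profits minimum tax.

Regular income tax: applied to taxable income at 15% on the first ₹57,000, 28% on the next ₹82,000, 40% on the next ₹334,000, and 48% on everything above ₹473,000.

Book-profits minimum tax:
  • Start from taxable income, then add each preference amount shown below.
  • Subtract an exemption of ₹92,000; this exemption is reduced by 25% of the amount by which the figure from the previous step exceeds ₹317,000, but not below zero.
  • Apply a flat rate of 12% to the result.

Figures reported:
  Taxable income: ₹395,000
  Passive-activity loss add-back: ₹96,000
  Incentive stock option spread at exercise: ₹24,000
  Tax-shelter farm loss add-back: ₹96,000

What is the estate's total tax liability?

Book-profits minimum tax:
  Adjusted income: ₹395,000 + ₹96,000 + ₹24,000 + ₹96,000 = ₹611,000
  Exemption: ₹92,000 − 25% × (₹611,000 − ₹317,000) = ₹92,000 − ₹73,500 = ₹18,500
  Base: ₹611,000 − ₹18,500 = ₹592,500
  ₹592,500 × 12% = ₹71,100

Regular income tax:
  ₹57,000 × 15% = ₹8,550
  ₹82,000 × 28% = ₹22,960
  ₹256,000 × 40% = ₹102,400
  → ₹133,910

₹133,910 > ₹71,100, so the regular income tax governs.

₹133,910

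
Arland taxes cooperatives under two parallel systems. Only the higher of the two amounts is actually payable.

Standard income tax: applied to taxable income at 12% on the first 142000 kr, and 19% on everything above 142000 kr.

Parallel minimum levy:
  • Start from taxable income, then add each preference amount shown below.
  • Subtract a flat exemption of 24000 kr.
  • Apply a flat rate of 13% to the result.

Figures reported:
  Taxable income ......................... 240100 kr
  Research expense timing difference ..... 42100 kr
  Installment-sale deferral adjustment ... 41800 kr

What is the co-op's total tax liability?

Parallel minimum levy:
  Adjusted income: 240100 kr + 42100 kr + 41800 kr = 324000 kr
  Less exemption 24000 kr → base 300000 kr
  300000 kr × 13% = 39000 kr

Standard income tax:
  142000 kr × 12% = 17040 kr
  98100 kr × 19% = 18639 kr
  → 35679 kr

39000 kr > 35679 kr, so the parallel minimum levy is the binding amount.

39000 kr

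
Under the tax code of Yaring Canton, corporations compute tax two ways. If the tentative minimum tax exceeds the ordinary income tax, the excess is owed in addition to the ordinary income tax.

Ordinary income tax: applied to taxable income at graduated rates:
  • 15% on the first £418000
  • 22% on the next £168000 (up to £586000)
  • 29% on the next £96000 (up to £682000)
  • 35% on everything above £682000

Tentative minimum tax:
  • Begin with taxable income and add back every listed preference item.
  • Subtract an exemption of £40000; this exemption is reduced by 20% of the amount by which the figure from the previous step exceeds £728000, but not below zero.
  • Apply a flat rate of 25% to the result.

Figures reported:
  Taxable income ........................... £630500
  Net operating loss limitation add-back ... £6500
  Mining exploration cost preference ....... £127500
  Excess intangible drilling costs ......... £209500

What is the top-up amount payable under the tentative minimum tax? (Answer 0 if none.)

£130935

Ordinary income tax:
  £418000 × 15% = £62700
  £168000 × 22% = £36960
  £44500 × 29% = £12905
  → £112565

Tentative minimum tax:
  Adjusted income: £630500 + £6500 + £127500 + £209500 = £974000
  Exemption: 20% × (£974000 − £728000) = £49200 ≥ £40000, so the exemption is fully phased out
  Base: £974000 − £0 = £974000
  £974000 × 25% = £243500

Excess of tentative minimum tax over ordinary income tax: £243500 − £112565 = £130935.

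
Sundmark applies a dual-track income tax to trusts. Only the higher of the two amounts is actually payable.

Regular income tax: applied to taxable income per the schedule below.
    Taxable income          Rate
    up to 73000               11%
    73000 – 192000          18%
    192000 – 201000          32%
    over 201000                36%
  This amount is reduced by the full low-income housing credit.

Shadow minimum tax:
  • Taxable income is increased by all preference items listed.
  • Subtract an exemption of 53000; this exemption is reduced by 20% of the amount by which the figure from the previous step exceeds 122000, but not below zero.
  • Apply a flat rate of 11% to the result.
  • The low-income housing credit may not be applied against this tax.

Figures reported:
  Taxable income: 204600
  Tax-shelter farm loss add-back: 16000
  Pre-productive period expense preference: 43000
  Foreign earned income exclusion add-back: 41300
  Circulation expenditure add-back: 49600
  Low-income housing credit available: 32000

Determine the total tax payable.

Regular income tax:
  73000 × 11% = 8030
  119000 × 18% = 21420
  9000 × 32% = 2880
  3600 × 36% = 1296
  → 33626
  Less low-income housing credit 32000 → 1626

Shadow minimum tax:
  Adjusted income: 204600 + 16000 + 43000 + 41300 + 49600 = 354500
  Exemption: 53000 − 20% × (354500 − 122000) = 53000 − 46500 = 6500
  Base: 354500 − 6500 = 348000
  348000 × 11% = 38280

38280 > 1626, so the shadow minimum tax is the binding amount.

38280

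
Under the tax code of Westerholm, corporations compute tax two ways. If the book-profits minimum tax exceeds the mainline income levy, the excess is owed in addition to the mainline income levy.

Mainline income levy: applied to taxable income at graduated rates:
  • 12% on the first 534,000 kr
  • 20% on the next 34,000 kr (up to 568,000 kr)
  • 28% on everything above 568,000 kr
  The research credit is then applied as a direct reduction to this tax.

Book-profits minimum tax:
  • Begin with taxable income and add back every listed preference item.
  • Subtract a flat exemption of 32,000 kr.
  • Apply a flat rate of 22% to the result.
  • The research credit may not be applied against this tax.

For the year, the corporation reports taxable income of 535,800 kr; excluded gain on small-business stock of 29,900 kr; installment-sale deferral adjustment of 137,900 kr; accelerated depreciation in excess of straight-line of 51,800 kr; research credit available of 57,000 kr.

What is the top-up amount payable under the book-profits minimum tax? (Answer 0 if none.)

151,708 kr

Book-profits minimum tax:
  Adjusted income: 535,800 kr + 29,900 kr + 137,900 kr + 51,800 kr = 755,400 kr
  Less exemption 32,000 kr → base 723,400 kr
  723,400 kr × 22% = 159,148 kr

Mainline income levy:
  534,000 kr × 12% = 64,080 kr
  1,800 kr × 20% = 360 kr
  → 64,440 kr
  Less research credit 57,000 kr → 7,440 kr

Excess of book-profits minimum tax over mainline income levy: 159,148 kr − 7,440 kr = 151,708 kr.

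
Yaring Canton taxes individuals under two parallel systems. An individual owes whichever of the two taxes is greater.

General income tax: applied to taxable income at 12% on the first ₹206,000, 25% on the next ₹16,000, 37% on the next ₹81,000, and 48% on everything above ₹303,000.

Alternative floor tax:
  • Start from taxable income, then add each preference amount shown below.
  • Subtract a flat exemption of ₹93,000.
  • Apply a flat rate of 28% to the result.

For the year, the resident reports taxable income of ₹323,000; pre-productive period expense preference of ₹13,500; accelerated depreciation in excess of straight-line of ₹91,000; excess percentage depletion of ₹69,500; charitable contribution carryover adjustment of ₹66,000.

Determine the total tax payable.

Alternative floor tax:
  Adjusted income: ₹323,000 + ₹13,500 + ₹91,000 + ₹69,500 + ₹66,000 = ₹563,000
  Less exemption ₹93,000 → base ₹470,000
  ₹470,000 × 28% = ₹131,600

General income tax:
  ₹206,000 × 12% = ₹24,720
  ₹16,000 × 25% = ₹4,000
  ₹81,000 × 37% = ₹29,970
  ₹20,000 × 48% = ₹9,600
  → ₹68,290

₹131,600 > ₹68,290, so the alternative floor tax is the binding amount.

₹131,600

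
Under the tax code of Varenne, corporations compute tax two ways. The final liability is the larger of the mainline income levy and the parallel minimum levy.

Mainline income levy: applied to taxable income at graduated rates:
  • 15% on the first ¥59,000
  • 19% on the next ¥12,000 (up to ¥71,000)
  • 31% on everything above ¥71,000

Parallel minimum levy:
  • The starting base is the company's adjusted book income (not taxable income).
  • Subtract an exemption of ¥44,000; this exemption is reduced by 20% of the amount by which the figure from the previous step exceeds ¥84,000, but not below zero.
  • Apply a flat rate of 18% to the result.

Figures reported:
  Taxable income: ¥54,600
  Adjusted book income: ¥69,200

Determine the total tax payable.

¥8,190

Mainline income levy:
  ¥54,600 × 15% = ¥8,190

Parallel minimum levy:
  Base (adjusted book income): ¥69,200
  Exemption: ¥69,200 ≤ ¥84,000, so full ¥44,000 applies
  Base: ¥69,200 − ¥44,000 = ¥25,200
  ¥25,200 × 18% = ¥4,536

¥8,190 > ¥4,536, so the mainline income levy governs.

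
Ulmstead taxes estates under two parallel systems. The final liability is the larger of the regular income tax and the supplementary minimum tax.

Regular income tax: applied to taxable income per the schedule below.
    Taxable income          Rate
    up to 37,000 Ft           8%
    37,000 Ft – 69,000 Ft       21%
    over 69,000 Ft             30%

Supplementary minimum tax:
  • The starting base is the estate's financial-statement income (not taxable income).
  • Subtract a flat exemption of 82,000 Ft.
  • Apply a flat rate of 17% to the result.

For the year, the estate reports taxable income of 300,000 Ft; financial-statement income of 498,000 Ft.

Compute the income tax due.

Supplementary minimum tax:
  Base (financial-statement income): 498,000 Ft
  Less exemption 82,000 Ft → base 416,000 Ft
  416,000 Ft × 17% = 70,720 Ft

Regular income tax:
  37,000 Ft × 8% = 2,960 Ft
  32,000 Ft × 21% = 6,720 Ft
  231,000 Ft × 30% = 69,300 Ft
  → 78,980 Ft

78,980 Ft > 70,720 Ft, so the regular income tax governs.

78,980 Ft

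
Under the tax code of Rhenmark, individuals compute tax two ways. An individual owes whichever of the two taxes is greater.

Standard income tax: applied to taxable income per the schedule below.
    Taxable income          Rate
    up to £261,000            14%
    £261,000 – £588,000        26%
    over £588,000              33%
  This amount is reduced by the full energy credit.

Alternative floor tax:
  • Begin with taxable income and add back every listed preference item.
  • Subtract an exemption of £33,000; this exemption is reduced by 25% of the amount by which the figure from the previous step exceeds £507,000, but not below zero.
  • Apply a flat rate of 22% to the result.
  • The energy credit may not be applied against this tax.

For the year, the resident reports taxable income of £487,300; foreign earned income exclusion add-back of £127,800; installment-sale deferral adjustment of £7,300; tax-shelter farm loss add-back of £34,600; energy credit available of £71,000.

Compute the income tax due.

Alternative floor tax:
  Adjusted income: £487,300 + £127,800 + £7,300 + £34,600 = £657,000
  Exemption: 25% × (£657,000 − £507,000) = £37,500 ≥ £33,000, so the exemption is fully phased out
  Base: £657,000 − £0 = £657,000
  £657,000 × 22% = £144,540

Standard income tax:
  £261,000 × 14% = £36,540
  £226,300 × 26% = £58,838
  → £95,378
  Less energy credit £71,000 → £24,378

£144,540 > £24,378, so the alternative floor tax is the binding amount.

£144,540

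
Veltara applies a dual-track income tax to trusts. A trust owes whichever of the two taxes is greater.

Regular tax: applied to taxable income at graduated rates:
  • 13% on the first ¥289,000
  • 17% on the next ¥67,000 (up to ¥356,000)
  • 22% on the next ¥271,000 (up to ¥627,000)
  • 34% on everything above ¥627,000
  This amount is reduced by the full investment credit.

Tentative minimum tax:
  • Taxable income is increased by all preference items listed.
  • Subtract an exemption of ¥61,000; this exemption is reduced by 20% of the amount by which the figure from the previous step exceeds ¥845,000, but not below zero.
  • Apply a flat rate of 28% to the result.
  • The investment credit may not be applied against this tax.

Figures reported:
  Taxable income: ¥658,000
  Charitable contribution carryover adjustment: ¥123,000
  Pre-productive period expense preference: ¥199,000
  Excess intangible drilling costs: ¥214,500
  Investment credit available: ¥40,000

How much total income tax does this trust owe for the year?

Regular tax:
  ¥289,000 × 13% = ¥37,570
  ¥67,000 × 17% = ¥11,390
  ¥271,000 × 22% = ¥59,620
  ¥31,000 × 34% = ¥10,540
  → ¥119,120
  Less investment credit ¥40,000 → ¥79,120

Tentative minimum tax:
  Adjusted income: ¥658,000 + ¥123,000 + ¥199,000 + ¥214,500 = ¥1,194,500
  Exemption: 20% × (¥1,194,500 − ¥845,000) = ¥69,900 ≥ ¥61,000, so the exemption is fully phased out
  Base: ¥1,194,500 − ¥0 = ¥1,194,500
  ¥1,194,500 × 28% = ¥334,460

¥334,460 > ¥79,120, so the tentative minimum tax is the binding amount.

¥334,460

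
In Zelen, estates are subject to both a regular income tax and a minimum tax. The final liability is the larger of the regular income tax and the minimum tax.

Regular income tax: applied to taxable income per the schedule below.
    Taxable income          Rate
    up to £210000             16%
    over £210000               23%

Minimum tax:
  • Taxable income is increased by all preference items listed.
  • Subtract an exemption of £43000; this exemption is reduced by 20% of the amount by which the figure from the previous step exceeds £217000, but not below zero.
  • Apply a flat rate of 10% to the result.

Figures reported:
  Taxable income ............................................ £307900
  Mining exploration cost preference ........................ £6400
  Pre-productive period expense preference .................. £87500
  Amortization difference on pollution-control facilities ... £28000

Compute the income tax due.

£56117

Minimum tax:
  Adjusted income: £307900 + £6400 + £87500 + £28000 = £429800
  Exemption: £43000 − 20% × (£429800 − £217000) = £43000 − £42560 = £440
  Base: £429800 − £440 = £429360
  £429360 × 10% = £42936

Regular income tax:
  £210000 × 16% = £33600
  £97900 × 23% = £22517
  → £56117

£56117 > £42936, so the regular income tax governs.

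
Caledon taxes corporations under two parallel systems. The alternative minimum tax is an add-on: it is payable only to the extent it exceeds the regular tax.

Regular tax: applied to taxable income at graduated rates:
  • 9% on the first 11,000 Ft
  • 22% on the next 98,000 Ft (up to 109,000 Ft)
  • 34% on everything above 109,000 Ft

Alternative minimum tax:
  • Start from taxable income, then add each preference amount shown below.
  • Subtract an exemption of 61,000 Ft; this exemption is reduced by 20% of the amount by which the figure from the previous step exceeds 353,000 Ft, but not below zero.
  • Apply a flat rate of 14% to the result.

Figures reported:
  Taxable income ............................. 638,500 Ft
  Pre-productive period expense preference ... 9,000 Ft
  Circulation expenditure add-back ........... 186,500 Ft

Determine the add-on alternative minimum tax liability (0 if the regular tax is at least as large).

Alternative minimum tax:
  Adjusted income: 638,500 Ft + 9,000 Ft + 186,500 Ft = 834,000 Ft
  Exemption: 20% × (834,000 Ft − 353,000 Ft) = 96,200 Ft ≥ 61,000 Ft, so the exemption is fully phased out
  Base: 834,000 Ft − 0 Ft = 834,000 Ft
  834,000 Ft × 14% = 116,760 Ft

Regular tax:
  11,000 Ft × 9% = 990 Ft
  98,000 Ft × 22% = 21,560 Ft
  529,500 Ft × 34% = 180,030 Ft
  → 202,580 Ft

116,760 Ft ≤ 202,580 Ft, so no add-on is due.

0 Ft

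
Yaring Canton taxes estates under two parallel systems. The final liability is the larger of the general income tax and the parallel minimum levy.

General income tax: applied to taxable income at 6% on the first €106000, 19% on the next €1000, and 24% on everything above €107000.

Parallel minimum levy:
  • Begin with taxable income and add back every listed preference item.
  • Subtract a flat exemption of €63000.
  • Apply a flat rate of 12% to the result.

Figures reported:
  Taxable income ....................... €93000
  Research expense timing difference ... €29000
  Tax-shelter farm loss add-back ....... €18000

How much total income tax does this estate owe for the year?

€9240

General income tax:
  €93000 × 6% = €5580

Parallel minimum levy:
  Adjusted income: €93000 + €29000 + €18000 = €140000
  Less exemption €63000 → base €77000
  €77000 × 12% = €9240

€9240 > €5580, so the parallel minimum levy is the binding amount.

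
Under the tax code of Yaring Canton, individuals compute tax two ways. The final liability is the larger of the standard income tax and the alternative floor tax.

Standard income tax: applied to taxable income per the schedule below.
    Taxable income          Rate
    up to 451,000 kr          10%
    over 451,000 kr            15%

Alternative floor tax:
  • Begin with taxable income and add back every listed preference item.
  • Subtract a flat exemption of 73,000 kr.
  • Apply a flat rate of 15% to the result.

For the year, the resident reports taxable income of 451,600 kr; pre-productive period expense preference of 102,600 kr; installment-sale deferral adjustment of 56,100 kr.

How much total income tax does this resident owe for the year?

80,595 kr

Standard income tax:
  451,000 kr × 10% = 45,100 kr
  600 kr × 15% = 90 kr
  → 45,190 kr

Alternative floor tax:
  Adjusted income: 451,600 kr + 102,600 kr + 56,100 kr = 610,300 kr
  Less exemption 73,000 kr → base 537,300 kr
  537,300 kr × 15% = 80,595 kr

80,595 kr > 45,190 kr, so the alternative floor tax is the binding amount.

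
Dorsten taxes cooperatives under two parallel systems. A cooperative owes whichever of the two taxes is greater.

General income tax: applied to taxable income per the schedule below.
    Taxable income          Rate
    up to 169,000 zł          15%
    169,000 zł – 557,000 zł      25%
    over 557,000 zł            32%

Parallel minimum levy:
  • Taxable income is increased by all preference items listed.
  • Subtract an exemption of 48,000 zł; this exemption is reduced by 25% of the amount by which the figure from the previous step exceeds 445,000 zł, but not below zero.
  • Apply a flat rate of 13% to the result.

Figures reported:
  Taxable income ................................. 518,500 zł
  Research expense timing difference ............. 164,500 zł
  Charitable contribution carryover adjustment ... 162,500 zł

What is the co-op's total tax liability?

112,725 zł

General income tax:
  169,000 zł × 15% = 25,350 zł
  349,500 zł × 25% = 87,375 zł
  → 112,725 zł

Parallel minimum levy:
  Adjusted income: 518,500 zł + 164,500 zł + 162,500 zł = 845,500 zł
  Exemption: 25% × (845,500 zł − 445,000 zł) = 100,125 zł ≥ 48,000 zł, so the exemption is fully phased out
  Base: 845,500 zł − 0 zł = 845,500 zł
  845,500 zł × 13% = 109,915 zł

112,725 zł > 109,915 zł, so the general income tax governs.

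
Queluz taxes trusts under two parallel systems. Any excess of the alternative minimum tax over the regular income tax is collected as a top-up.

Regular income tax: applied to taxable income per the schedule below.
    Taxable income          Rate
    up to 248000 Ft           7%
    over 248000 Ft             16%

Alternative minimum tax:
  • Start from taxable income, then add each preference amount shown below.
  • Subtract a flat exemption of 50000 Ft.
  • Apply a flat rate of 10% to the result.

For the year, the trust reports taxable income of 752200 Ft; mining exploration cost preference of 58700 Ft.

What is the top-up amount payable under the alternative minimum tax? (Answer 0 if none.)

0 Ft

Regular income tax:
  248000 Ft × 7% = 17360 Ft
  504200 Ft × 16% = 80672 Ft
  → 98032 Ft

Alternative minimum tax:
  Adjusted income: 752200 Ft + 58700 Ft = 810900 Ft
  Less exemption 50000 Ft → base 760900 Ft
  760900 Ft × 10% = 76090 Ft

76090 Ft ≤ 98032 Ft, so no add-on is due.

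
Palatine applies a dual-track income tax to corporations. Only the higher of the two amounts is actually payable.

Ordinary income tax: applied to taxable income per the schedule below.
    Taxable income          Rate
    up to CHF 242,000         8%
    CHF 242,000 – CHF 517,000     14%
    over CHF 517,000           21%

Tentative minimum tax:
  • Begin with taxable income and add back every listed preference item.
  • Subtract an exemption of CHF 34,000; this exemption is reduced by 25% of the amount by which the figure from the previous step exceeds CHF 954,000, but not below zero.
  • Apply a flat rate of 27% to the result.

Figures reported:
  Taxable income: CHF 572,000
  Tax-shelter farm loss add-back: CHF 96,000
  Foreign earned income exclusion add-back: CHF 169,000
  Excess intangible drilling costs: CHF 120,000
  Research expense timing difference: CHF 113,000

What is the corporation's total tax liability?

Ordinary income tax:
  CHF 242,000 × 8% = CHF 19,360
  CHF 275,000 × 14% = CHF 38,500
  CHF 55,000 × 21% = CHF 11,550
  → CHF 69,410

Tentative minimum tax:
  Adjusted income: CHF 572,000 + CHF 96,000 + CHF 169,000 + CHF 120,000 + CHF 113,000 = CHF 1,070,000
  Exemption: CHF 34,000 − 25% × (CHF 1,070,000 − CHF 954,000) = CHF 34,000 − CHF 29,000 = CHF 5,000
  Base: CHF 1,070,000 − CHF 5,000 = CHF 1,065,000
  CHF 1,065,000 × 27% = CHF 287,550

CHF 287,550 > CHF 69,410, so the tentative minimum tax is the binding amount.

CHF 287,550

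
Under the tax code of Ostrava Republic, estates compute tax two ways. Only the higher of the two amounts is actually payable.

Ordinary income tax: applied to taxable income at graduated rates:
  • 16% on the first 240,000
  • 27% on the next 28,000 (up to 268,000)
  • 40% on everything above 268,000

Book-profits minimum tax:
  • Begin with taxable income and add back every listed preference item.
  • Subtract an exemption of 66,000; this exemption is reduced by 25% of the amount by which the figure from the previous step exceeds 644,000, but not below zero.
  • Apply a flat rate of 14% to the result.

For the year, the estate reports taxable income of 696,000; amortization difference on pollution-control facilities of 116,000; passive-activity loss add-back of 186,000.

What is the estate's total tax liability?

217,160

Ordinary income tax:
  240,000 × 16% = 38,400
  28,000 × 27% = 7,560
  428,000 × 40% = 171,200
  → 217,160

Book-profits minimum tax:
  Adjusted income: 696,000 + 116,000 + 186,000 = 998,000
  Exemption: 25% × (998,000 − 644,000) = 88,500 ≥ 66,000, so the exemption is fully phased out
  Base: 998,000 − 0 = 998,000
  998,000 × 14% = 139,720

217,160 > 139,720, so the ordinary income tax governs.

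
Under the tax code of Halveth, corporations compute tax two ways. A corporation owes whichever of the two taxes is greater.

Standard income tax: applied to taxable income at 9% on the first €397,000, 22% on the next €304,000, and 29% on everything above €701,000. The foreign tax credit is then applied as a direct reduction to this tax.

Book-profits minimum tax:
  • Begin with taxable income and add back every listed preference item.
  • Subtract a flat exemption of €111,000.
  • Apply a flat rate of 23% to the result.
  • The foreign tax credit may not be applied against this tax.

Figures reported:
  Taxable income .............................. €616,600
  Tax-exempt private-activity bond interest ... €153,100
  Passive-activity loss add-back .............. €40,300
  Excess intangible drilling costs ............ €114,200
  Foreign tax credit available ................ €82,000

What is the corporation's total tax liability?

Standard income tax:
  €397,000 × 9% = €35,730
  €219,600 × 22% = €48,312
  → €84,042
  Less foreign tax credit €82,000 → €2,042

Book-profits minimum tax:
  Adjusted income: €616,600 + €153,100 + €40,300 + €114,200 = €924,200
  Less exemption €111,000 → base €813,200
  €813,200 × 23% = €187,036

€187,036 > €2,042, so the book-profits minimum tax is the binding amount.

€187,036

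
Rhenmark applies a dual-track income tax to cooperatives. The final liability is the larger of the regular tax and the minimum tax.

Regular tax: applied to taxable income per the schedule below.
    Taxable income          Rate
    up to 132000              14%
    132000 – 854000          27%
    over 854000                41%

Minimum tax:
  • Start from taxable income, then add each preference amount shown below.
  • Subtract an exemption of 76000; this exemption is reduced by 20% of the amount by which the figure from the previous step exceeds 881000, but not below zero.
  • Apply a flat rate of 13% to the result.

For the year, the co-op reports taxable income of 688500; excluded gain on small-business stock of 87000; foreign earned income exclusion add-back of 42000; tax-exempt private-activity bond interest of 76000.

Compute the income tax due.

Minimum tax:
  Adjusted income: 688500 + 87000 + 42000 + 76000 = 893500
  Exemption: 76000 − 20% × (893500 − 881000) = 76000 − 2500 = 73500
  Base: 893500 − 73500 = 820000
  820000 × 13% = 106600

Regular tax:
  132000 × 14% = 18480
  556500 × 27% = 150255
  → 168735

168735 > 106600, so the regular tax governs.

168735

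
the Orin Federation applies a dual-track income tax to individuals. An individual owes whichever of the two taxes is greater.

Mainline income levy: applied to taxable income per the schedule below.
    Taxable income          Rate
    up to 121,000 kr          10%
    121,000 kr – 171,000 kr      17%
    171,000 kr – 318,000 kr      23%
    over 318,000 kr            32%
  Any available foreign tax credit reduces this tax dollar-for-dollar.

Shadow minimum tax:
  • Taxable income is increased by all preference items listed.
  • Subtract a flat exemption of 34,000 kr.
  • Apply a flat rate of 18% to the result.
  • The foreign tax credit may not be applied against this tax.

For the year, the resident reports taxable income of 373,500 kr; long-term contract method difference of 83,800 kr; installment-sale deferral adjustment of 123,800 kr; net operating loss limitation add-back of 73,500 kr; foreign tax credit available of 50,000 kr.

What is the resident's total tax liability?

111,708 kr

Shadow minimum tax:
  Adjusted income: 373,500 kr + 83,800 kr + 123,800 kr + 73,500 kr = 654,600 kr
  Less exemption 34,000 kr → base 620,600 kr
  620,600 kr × 18% = 111,708 kr

Mainline income levy:
  121,000 kr × 10% = 12,100 kr
  50,000 kr × 17% = 8,500 kr
  147,000 kr × 23% = 33,810 kr
  55,500 kr × 32% = 17,760 kr
  → 72,170 kr
  Less foreign tax credit 50,000 kr → 22,170 kr

111,708 kr > 22,170 kr, so the shadow minimum tax is the binding amount.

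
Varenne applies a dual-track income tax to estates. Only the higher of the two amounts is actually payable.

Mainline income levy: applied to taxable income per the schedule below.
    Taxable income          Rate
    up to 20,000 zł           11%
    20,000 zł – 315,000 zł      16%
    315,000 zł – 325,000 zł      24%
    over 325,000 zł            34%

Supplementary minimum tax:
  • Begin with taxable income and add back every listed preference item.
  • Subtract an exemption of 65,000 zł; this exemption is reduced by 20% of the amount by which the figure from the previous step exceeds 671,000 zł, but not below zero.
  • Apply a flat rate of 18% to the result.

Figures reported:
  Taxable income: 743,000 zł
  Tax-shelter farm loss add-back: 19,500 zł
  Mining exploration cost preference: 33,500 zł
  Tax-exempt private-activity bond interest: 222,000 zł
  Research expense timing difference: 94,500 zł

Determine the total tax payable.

200,250 zł

Supplementary minimum tax:
  Adjusted income: 743,000 zł + 19,500 zł + 33,500 zł + 222,000 zł + 94,500 zł = 1,112,500 zł
  Exemption: 20% × (1,112,500 zł − 671,000 zł) = 88,300 zł ≥ 65,000 zł, so the exemption is fully phased out
  Base: 1,112,500 zł − 0 zł = 1,112,500 zł
  1,112,500 zł × 18% = 200,250 zł

Mainline income levy:
  20,000 zł × 11% = 2,200 zł
  295,000 zł × 16% = 47,200 zł
  10,000 zł × 24% = 2,400 zł
  418,000 zł × 34% = 142,120 zł
  → 193,920 zł

200,250 zł > 193,920 zł, so the supplementary minimum tax is the binding amount.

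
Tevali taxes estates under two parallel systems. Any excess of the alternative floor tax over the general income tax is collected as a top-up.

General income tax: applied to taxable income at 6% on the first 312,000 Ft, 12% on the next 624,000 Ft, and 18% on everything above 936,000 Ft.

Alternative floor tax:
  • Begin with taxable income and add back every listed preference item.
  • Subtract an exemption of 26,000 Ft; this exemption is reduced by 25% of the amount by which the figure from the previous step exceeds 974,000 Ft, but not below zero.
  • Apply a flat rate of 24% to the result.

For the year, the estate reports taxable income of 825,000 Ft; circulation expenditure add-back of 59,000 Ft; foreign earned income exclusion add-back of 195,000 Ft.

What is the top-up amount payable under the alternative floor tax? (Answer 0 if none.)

General income tax:
  312,000 Ft × 6% = 18,720 Ft
  513,000 Ft × 12% = 61,560 Ft
  → 80,280 Ft

Alternative floor tax:
  Adjusted income: 825,000 Ft + 59,000 Ft + 195,000 Ft = 1,079,000 Ft
  Exemption: 25% × (1,079,000 Ft − 974,000 Ft) = 26,250 Ft ≥ 26,000 Ft, so the exemption is fully phased out
  Base: 1,079,000 Ft − 0 Ft = 1,079,000 Ft
  1,079,000 Ft × 24% = 258,960 Ft

Excess of alternative floor tax over general income tax: 258,960 Ft − 80,280 Ft = 178,680 Ft.

178,680 Ft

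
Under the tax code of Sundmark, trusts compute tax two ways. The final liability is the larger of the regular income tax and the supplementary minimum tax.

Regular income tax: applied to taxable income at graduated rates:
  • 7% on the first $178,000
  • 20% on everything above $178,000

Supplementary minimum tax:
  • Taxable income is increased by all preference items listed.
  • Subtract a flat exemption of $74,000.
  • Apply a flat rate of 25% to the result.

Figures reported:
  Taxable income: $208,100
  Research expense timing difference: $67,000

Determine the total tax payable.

Supplementary minimum tax:
  Adjusted income: $208,100 + $67,000 = $275,100
  Less exemption $74,000 → base $201,100
  $201,100 × 25% = $50,275

Regular income tax:
  $178,000 × 7% = $12,460
  $30,100 × 20% = $6,020
  → $18,480

$50,275 > $18,480, so the supplementary minimum tax is the binding amount.

$50,275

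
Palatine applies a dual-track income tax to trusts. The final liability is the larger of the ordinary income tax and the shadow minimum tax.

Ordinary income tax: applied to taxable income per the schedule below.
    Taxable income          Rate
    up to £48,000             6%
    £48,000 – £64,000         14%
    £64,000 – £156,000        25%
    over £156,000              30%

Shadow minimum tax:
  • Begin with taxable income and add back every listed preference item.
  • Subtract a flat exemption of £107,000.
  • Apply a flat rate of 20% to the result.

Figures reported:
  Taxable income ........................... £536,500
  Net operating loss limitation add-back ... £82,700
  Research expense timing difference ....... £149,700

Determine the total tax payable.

Shadow minimum tax:
  Adjusted income: £536,500 + £82,700 + £149,700 = £768,900
  Less exemption £107,000 → base £661,900
  £661,900 × 20% = £132,380

Ordinary income tax:
  £48,000 × 6% = £2,880
  £16,000 × 14% = £2,240
  £92,000 × 25% = £23,000
  £380,500 × 30% = £114,150
  → £142,270

£142,270 > £132,380, so the ordinary income tax governs.

£142,270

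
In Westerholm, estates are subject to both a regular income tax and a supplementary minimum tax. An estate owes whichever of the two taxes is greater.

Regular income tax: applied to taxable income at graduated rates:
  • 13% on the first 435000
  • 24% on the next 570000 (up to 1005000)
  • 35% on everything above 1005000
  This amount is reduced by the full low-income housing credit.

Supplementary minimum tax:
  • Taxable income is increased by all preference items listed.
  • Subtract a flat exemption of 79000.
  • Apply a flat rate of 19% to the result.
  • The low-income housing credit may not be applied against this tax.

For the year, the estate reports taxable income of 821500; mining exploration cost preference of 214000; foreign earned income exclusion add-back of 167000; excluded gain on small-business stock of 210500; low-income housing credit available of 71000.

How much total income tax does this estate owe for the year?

253460

Supplementary minimum tax:
  Adjusted income: 821500 + 214000 + 167000 + 210500 = 1413000
  Less exemption 79000 → base 1334000
  1334000 × 19% = 253460

Regular income tax:
  435000 × 13% = 56550
  386500 × 24% = 92760
  → 149310
  Less low-income housing credit 71000 → 78310

253460 > 78310, so the supplementary minimum tax is the binding amount.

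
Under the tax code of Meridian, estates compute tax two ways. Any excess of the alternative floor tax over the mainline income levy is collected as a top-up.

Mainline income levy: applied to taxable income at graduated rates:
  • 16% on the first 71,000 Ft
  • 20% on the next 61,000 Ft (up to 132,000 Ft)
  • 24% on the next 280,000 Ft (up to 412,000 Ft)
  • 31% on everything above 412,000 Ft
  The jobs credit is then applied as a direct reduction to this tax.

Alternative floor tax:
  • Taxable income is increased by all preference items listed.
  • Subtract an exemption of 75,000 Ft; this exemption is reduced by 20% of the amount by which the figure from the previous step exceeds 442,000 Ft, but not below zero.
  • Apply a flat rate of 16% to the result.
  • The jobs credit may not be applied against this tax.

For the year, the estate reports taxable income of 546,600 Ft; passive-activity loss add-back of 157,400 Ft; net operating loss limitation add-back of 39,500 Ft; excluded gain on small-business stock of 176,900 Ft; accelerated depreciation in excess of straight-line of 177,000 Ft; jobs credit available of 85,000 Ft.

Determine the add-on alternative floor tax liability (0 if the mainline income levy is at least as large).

Mainline income levy:
  71,000 Ft × 16% = 11,360 Ft
  61,000 Ft × 20% = 12,200 Ft
  280,000 Ft × 24% = 67,200 Ft
  134,600 Ft × 31% = 41,726 Ft
  → 132,486 Ft
  Less jobs credit 85,000 Ft → 47,486 Ft

Alternative floor tax:
  Adjusted income: 546,600 Ft + 157,400 Ft + 39,500 Ft + 176,900 Ft + 177,000 Ft = 1,097,400 Ft
  Exemption: 20% × (1,097,400 Ft − 442,000 Ft) = 131,080 Ft ≥ 75,000 Ft, so the exemption is fully phased out
  Base: 1,097,400 Ft − 0 Ft = 1,097,400 Ft
  1,097,400 Ft × 16% = 175,584 Ft

Excess of alternative floor tax over mainline income levy: 175,584 Ft − 47,486 Ft = 128,098 Ft.

128,098 Ft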